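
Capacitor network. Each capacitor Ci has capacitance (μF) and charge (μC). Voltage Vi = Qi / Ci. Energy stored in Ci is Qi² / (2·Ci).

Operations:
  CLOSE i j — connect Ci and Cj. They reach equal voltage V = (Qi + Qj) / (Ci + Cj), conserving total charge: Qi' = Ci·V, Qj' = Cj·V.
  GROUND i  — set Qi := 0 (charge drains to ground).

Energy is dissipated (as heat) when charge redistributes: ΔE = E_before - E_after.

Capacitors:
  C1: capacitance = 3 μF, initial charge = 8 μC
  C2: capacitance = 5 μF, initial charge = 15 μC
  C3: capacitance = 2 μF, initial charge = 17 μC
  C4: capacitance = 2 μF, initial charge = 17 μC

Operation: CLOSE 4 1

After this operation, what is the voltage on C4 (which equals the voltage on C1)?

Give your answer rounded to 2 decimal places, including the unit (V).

Answer: 5.00 V

Derivation:
Initial: C1(3μF, Q=8μC, V=2.67V), C2(5μF, Q=15μC, V=3.00V), C3(2μF, Q=17μC, V=8.50V), C4(2μF, Q=17μC, V=8.50V)
Op 1: CLOSE 4-1: Q_total=25.00, C_total=5.00, V=5.00; Q4=10.00, Q1=15.00; dissipated=20.417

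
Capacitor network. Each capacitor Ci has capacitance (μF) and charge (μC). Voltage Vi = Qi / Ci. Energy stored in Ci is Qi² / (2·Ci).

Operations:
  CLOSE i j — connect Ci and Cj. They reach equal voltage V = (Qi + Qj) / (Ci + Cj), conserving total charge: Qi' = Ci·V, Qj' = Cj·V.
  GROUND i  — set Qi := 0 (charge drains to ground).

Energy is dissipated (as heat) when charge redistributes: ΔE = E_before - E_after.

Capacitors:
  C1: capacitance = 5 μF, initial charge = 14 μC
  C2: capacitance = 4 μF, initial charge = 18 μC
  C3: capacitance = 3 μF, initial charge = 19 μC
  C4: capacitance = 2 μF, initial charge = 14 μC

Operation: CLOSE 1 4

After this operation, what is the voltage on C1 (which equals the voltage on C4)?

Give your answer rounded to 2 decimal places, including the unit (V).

Answer: 4.00 V

Derivation:
Initial: C1(5μF, Q=14μC, V=2.80V), C2(4μF, Q=18μC, V=4.50V), C3(3μF, Q=19μC, V=6.33V), C4(2μF, Q=14μC, V=7.00V)
Op 1: CLOSE 1-4: Q_total=28.00, C_total=7.00, V=4.00; Q1=20.00, Q4=8.00; dissipated=12.600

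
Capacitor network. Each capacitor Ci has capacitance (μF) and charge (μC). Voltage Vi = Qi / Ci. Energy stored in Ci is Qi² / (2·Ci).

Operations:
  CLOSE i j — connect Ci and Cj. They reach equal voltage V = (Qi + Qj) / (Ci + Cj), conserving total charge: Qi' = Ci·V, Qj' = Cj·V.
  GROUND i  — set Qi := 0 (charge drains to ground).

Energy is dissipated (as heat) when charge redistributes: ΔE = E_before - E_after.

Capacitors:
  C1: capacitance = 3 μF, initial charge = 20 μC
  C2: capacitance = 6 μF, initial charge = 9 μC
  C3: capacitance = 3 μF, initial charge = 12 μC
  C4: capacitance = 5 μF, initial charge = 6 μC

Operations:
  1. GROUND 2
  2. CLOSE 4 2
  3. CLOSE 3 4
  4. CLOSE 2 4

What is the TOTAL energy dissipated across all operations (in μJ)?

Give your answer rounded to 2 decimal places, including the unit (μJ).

Answer: 22.19 μJ

Derivation:
Initial: C1(3μF, Q=20μC, V=6.67V), C2(6μF, Q=9μC, V=1.50V), C3(3μF, Q=12μC, V=4.00V), C4(5μF, Q=6μC, V=1.20V)
Op 1: GROUND 2: Q2=0; energy lost=6.750
Op 2: CLOSE 4-2: Q_total=6.00, C_total=11.00, V=0.55; Q4=2.73, Q2=3.27; dissipated=1.964
Op 3: CLOSE 3-4: Q_total=14.73, C_total=8.00, V=1.84; Q3=5.52, Q4=9.20; dissipated=11.188
Op 4: CLOSE 2-4: Q_total=12.48, C_total=11.00, V=1.13; Q2=6.81, Q4=5.67; dissipated=2.288
Total dissipated: 22.190 μJ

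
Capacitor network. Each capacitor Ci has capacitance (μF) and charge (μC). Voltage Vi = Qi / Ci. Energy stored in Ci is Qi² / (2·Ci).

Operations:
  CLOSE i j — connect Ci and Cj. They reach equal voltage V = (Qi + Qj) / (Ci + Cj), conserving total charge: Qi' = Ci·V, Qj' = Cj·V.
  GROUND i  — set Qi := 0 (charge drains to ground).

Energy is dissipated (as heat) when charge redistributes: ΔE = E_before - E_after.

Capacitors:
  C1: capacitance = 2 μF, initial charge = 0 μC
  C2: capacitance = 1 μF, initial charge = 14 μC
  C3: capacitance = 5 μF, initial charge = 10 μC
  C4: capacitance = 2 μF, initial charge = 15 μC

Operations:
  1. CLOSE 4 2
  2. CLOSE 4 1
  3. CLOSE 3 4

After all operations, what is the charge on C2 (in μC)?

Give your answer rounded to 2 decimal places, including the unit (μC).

Initial: C1(2μF, Q=0μC, V=0.00V), C2(1μF, Q=14μC, V=14.00V), C3(5μF, Q=10μC, V=2.00V), C4(2μF, Q=15μC, V=7.50V)
Op 1: CLOSE 4-2: Q_total=29.00, C_total=3.00, V=9.67; Q4=19.33, Q2=9.67; dissipated=14.083
Op 2: CLOSE 4-1: Q_total=19.33, C_total=4.00, V=4.83; Q4=9.67, Q1=9.67; dissipated=46.722
Op 3: CLOSE 3-4: Q_total=19.67, C_total=7.00, V=2.81; Q3=14.05, Q4=5.62; dissipated=5.734
Final charges: Q1=9.67, Q2=9.67, Q3=14.05, Q4=5.62

Answer: 9.67 μC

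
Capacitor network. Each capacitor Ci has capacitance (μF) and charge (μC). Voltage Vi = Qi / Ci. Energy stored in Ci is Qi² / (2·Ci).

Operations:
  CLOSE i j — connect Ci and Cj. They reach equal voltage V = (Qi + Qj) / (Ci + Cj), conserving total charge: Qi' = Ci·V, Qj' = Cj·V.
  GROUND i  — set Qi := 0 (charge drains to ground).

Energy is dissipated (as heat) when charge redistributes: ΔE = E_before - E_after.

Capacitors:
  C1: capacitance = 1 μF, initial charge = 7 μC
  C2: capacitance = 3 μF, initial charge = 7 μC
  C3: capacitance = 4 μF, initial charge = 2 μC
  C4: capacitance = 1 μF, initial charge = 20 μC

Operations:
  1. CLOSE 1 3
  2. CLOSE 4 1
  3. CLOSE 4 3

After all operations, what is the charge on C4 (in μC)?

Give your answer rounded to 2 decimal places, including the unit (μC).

Answer: 3.62 μC

Derivation:
Initial: C1(1μF, Q=7μC, V=7.00V), C2(3μF, Q=7μC, V=2.33V), C3(4μF, Q=2μC, V=0.50V), C4(1μF, Q=20μC, V=20.00V)
Op 1: CLOSE 1-3: Q_total=9.00, C_total=5.00, V=1.80; Q1=1.80, Q3=7.20; dissipated=16.900
Op 2: CLOSE 4-1: Q_total=21.80, C_total=2.00, V=10.90; Q4=10.90, Q1=10.90; dissipated=82.810
Op 3: CLOSE 4-3: Q_total=18.10, C_total=5.00, V=3.62; Q4=3.62, Q3=14.48; dissipated=33.124
Final charges: Q1=10.90, Q2=7.00, Q3=14.48, Q4=3.62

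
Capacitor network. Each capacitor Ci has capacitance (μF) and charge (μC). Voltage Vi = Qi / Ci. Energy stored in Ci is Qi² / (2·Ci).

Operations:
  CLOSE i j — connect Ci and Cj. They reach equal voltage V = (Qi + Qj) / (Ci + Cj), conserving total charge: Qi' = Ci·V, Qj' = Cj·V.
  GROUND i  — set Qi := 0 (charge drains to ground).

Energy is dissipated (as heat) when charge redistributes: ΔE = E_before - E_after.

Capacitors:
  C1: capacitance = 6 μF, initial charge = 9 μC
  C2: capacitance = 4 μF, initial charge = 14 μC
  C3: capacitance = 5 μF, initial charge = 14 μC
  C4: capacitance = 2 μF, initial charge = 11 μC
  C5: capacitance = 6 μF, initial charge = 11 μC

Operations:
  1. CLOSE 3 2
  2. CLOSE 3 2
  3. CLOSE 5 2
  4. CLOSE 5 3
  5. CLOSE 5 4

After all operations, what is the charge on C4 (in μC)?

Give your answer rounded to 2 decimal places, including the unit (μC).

Answer: 6.79 μC

Derivation:
Initial: C1(6μF, Q=9μC, V=1.50V), C2(4μF, Q=14μC, V=3.50V), C3(5μF, Q=14μC, V=2.80V), C4(2μF, Q=11μC, V=5.50V), C5(6μF, Q=11μC, V=1.83V)
Op 1: CLOSE 3-2: Q_total=28.00, C_total=9.00, V=3.11; Q3=15.56, Q2=12.44; dissipated=0.544
Op 2: CLOSE 3-2: Q_total=28.00, C_total=9.00, V=3.11; Q3=15.56, Q2=12.44; dissipated=0.000
Op 3: CLOSE 5-2: Q_total=23.44, C_total=10.00, V=2.34; Q5=14.07, Q2=9.38; dissipated=1.959
Op 4: CLOSE 5-3: Q_total=29.62, C_total=11.00, V=2.69; Q5=16.16, Q3=13.46; dissipated=0.802
Op 5: CLOSE 5-4: Q_total=27.16, C_total=8.00, V=3.39; Q5=20.37, Q4=6.79; dissipated=5.910
Final charges: Q1=9.00, Q2=9.38, Q3=13.46, Q4=6.79, Q5=20.37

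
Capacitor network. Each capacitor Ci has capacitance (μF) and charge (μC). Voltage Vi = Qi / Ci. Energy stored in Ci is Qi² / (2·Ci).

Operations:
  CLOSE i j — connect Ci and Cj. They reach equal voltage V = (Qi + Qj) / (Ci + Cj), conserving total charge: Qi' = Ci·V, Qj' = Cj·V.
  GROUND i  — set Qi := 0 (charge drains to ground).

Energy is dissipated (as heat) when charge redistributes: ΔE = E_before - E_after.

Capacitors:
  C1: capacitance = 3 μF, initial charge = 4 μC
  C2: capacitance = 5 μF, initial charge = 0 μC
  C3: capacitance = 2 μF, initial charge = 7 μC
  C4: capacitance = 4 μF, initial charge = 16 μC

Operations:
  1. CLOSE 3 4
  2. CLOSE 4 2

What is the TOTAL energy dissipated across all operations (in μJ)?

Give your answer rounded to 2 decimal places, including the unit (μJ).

Answer: 16.49 μJ

Derivation:
Initial: C1(3μF, Q=4μC, V=1.33V), C2(5μF, Q=0μC, V=0.00V), C3(2μF, Q=7μC, V=3.50V), C4(4μF, Q=16μC, V=4.00V)
Op 1: CLOSE 3-4: Q_total=23.00, C_total=6.00, V=3.83; Q3=7.67, Q4=15.33; dissipated=0.167
Op 2: CLOSE 4-2: Q_total=15.33, C_total=9.00, V=1.70; Q4=6.81, Q2=8.52; dissipated=16.327
Total dissipated: 16.494 μJ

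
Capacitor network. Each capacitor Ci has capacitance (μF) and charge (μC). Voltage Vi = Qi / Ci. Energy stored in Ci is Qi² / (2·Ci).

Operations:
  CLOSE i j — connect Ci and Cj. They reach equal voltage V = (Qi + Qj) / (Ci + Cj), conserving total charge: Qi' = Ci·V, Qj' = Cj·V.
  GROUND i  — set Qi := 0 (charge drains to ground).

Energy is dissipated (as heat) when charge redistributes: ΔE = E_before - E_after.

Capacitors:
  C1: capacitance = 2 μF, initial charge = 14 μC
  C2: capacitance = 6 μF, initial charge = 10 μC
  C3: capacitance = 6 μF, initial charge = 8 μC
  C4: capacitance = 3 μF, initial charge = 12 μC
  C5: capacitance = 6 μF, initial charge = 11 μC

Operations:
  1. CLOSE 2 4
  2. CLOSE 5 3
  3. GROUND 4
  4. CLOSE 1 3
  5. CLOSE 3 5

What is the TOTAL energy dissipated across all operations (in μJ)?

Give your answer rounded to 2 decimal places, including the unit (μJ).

Initial: C1(2μF, Q=14μC, V=7.00V), C2(6μF, Q=10μC, V=1.67V), C3(6μF, Q=8μC, V=1.33V), C4(3μF, Q=12μC, V=4.00V), C5(6μF, Q=11μC, V=1.83V)
Op 1: CLOSE 2-4: Q_total=22.00, C_total=9.00, V=2.44; Q2=14.67, Q4=7.33; dissipated=5.444
Op 2: CLOSE 5-3: Q_total=19.00, C_total=12.00, V=1.58; Q5=9.50, Q3=9.50; dissipated=0.375
Op 3: GROUND 4: Q4=0; energy lost=8.963
Op 4: CLOSE 1-3: Q_total=23.50, C_total=8.00, V=2.94; Q1=5.88, Q3=17.62; dissipated=22.005
Op 5: CLOSE 3-5: Q_total=27.12, C_total=12.00, V=2.26; Q3=13.56, Q5=13.56; dissipated=2.751
Total dissipated: 39.538 μJ

Answer: 39.54 μJ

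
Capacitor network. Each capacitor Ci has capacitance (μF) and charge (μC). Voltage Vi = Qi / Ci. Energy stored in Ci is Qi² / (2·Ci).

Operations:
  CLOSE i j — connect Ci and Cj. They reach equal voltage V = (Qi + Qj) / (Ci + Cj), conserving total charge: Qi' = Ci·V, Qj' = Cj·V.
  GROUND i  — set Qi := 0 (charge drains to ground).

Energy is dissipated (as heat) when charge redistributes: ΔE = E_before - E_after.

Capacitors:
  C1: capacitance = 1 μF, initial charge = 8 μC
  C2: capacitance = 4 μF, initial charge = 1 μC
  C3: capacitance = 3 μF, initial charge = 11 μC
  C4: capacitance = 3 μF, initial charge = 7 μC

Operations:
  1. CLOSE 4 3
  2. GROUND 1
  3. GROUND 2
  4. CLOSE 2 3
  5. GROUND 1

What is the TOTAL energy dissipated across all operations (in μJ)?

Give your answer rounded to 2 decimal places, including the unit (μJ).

Answer: 41.17 μJ

Derivation:
Initial: C1(1μF, Q=8μC, V=8.00V), C2(4μF, Q=1μC, V=0.25V), C3(3μF, Q=11μC, V=3.67V), C4(3μF, Q=7μC, V=2.33V)
Op 1: CLOSE 4-3: Q_total=18.00, C_total=6.00, V=3.00; Q4=9.00, Q3=9.00; dissipated=1.333
Op 2: GROUND 1: Q1=0; energy lost=32.000
Op 3: GROUND 2: Q2=0; energy lost=0.125
Op 4: CLOSE 2-3: Q_total=9.00, C_total=7.00, V=1.29; Q2=5.14, Q3=3.86; dissipated=7.714
Op 5: GROUND 1: Q1=0; energy lost=0.000
Total dissipated: 41.173 μJ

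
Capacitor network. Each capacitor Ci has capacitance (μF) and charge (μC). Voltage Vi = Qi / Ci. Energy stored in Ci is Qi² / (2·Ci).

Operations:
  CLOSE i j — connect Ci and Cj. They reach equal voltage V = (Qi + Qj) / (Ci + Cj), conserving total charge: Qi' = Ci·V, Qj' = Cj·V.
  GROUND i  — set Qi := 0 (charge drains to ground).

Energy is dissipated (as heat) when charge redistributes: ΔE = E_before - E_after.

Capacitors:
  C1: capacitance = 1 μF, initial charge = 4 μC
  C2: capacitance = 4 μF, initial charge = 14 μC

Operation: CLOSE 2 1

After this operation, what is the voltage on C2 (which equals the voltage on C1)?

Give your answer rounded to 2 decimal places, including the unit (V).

Answer: 3.60 V

Derivation:
Initial: C1(1μF, Q=4μC, V=4.00V), C2(4μF, Q=14μC, V=3.50V)
Op 1: CLOSE 2-1: Q_total=18.00, C_total=5.00, V=3.60; Q2=14.40, Q1=3.60; dissipated=0.100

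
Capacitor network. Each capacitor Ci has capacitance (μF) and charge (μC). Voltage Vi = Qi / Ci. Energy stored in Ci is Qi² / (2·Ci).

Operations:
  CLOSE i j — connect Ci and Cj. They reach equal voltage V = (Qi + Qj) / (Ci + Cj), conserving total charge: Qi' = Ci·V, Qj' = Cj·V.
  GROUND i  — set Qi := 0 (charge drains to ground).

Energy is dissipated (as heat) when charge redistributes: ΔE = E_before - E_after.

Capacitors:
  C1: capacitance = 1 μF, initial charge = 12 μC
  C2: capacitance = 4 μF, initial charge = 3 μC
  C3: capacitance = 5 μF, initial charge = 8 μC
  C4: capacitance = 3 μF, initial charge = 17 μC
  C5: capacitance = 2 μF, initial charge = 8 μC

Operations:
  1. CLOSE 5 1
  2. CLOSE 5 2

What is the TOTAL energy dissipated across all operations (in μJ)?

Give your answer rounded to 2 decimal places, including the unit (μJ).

Initial: C1(1μF, Q=12μC, V=12.00V), C2(4μF, Q=3μC, V=0.75V), C3(5μF, Q=8μC, V=1.60V), C4(3μF, Q=17μC, V=5.67V), C5(2μF, Q=8μC, V=4.00V)
Op 1: CLOSE 5-1: Q_total=20.00, C_total=3.00, V=6.67; Q5=13.33, Q1=6.67; dissipated=21.333
Op 2: CLOSE 5-2: Q_total=16.33, C_total=6.00, V=2.72; Q5=5.44, Q2=10.89; dissipated=23.338
Total dissipated: 44.671 μJ

Answer: 44.67 μJ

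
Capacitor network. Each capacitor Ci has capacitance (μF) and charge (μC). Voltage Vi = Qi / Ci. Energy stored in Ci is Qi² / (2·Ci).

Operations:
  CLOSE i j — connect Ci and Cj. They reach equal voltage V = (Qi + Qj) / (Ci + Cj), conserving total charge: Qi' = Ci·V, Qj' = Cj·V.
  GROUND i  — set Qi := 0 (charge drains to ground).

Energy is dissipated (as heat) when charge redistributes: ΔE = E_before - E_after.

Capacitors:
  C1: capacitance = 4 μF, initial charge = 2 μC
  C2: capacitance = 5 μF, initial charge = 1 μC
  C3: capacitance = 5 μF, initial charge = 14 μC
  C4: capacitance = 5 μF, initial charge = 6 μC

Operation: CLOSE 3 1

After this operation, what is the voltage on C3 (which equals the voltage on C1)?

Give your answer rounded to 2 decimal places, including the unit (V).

Answer: 1.78 V

Derivation:
Initial: C1(4μF, Q=2μC, V=0.50V), C2(5μF, Q=1μC, V=0.20V), C3(5μF, Q=14μC, V=2.80V), C4(5μF, Q=6μC, V=1.20V)
Op 1: CLOSE 3-1: Q_total=16.00, C_total=9.00, V=1.78; Q3=8.89, Q1=7.11; dissipated=5.878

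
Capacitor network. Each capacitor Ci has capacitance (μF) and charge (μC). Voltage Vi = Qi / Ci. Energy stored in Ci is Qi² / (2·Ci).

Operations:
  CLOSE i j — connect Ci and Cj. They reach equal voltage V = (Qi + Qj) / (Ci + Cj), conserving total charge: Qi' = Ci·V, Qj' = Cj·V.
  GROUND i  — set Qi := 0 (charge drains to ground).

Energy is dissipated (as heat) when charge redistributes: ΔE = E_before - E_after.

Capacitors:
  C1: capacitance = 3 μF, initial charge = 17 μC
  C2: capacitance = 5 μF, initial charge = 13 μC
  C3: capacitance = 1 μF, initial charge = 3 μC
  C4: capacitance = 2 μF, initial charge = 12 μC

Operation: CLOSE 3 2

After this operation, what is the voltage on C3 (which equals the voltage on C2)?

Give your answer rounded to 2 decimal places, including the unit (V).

Answer: 2.67 V

Derivation:
Initial: C1(3μF, Q=17μC, V=5.67V), C2(5μF, Q=13μC, V=2.60V), C3(1μF, Q=3μC, V=3.00V), C4(2μF, Q=12μC, V=6.00V)
Op 1: CLOSE 3-2: Q_total=16.00, C_total=6.00, V=2.67; Q3=2.67, Q2=13.33; dissipated=0.067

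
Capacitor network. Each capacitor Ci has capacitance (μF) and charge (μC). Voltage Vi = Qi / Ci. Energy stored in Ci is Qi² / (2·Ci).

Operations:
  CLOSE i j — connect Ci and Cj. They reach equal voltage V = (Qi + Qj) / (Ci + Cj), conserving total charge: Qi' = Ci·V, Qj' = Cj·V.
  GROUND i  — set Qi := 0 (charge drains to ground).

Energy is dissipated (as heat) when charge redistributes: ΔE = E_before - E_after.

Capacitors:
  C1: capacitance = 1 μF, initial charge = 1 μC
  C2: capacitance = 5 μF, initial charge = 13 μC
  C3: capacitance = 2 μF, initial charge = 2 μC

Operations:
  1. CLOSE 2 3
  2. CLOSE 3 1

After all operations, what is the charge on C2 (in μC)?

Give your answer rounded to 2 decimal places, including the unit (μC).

Initial: C1(1μF, Q=1μC, V=1.00V), C2(5μF, Q=13μC, V=2.60V), C3(2μF, Q=2μC, V=1.00V)
Op 1: CLOSE 2-3: Q_total=15.00, C_total=7.00, V=2.14; Q2=10.71, Q3=4.29; dissipated=1.829
Op 2: CLOSE 3-1: Q_total=5.29, C_total=3.00, V=1.76; Q3=3.52, Q1=1.76; dissipated=0.435
Final charges: Q1=1.76, Q2=10.71, Q3=3.52

Answer: 10.71 μC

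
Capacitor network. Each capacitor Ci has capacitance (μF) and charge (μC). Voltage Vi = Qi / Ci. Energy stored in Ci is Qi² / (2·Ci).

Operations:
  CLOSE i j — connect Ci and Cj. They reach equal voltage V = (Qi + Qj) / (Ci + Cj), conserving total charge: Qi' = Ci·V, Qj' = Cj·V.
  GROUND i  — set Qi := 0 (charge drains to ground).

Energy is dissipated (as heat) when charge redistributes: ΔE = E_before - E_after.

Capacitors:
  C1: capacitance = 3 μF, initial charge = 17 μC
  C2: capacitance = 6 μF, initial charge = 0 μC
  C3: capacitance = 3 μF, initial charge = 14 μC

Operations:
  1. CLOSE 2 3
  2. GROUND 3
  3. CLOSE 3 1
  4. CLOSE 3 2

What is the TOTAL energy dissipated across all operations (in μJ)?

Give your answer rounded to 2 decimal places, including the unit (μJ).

Initial: C1(3μF, Q=17μC, V=5.67V), C2(6μF, Q=0μC, V=0.00V), C3(3μF, Q=14μC, V=4.67V)
Op 1: CLOSE 2-3: Q_total=14.00, C_total=9.00, V=1.56; Q2=9.33, Q3=4.67; dissipated=21.778
Op 2: GROUND 3: Q3=0; energy lost=3.630
Op 3: CLOSE 3-1: Q_total=17.00, C_total=6.00, V=2.83; Q3=8.50, Q1=8.50; dissipated=24.083
Op 4: CLOSE 3-2: Q_total=17.83, C_total=9.00, V=1.98; Q3=5.94, Q2=11.89; dissipated=1.633
Total dissipated: 51.123 μJ

Answer: 51.12 μJ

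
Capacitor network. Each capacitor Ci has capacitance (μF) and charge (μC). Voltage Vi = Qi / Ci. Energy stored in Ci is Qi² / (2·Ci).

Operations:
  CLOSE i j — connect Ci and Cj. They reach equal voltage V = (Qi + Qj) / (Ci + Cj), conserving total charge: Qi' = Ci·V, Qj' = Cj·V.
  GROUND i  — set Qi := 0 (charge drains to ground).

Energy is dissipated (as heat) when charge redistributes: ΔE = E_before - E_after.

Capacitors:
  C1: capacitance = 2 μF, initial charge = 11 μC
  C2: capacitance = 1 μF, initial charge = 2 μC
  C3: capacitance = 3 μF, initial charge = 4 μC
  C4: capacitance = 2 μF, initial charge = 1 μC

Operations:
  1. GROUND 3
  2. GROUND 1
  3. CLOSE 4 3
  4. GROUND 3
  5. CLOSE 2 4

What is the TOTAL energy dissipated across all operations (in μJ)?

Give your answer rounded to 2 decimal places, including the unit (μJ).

Initial: C1(2μF, Q=11μC, V=5.50V), C2(1μF, Q=2μC, V=2.00V), C3(3μF, Q=4μC, V=1.33V), C4(2μF, Q=1μC, V=0.50V)
Op 1: GROUND 3: Q3=0; energy lost=2.667
Op 2: GROUND 1: Q1=0; energy lost=30.250
Op 3: CLOSE 4-3: Q_total=1.00, C_total=5.00, V=0.20; Q4=0.40, Q3=0.60; dissipated=0.150
Op 4: GROUND 3: Q3=0; energy lost=0.060
Op 5: CLOSE 2-4: Q_total=2.40, C_total=3.00, V=0.80; Q2=0.80, Q4=1.60; dissipated=1.080
Total dissipated: 34.207 μJ

Answer: 34.21 μJ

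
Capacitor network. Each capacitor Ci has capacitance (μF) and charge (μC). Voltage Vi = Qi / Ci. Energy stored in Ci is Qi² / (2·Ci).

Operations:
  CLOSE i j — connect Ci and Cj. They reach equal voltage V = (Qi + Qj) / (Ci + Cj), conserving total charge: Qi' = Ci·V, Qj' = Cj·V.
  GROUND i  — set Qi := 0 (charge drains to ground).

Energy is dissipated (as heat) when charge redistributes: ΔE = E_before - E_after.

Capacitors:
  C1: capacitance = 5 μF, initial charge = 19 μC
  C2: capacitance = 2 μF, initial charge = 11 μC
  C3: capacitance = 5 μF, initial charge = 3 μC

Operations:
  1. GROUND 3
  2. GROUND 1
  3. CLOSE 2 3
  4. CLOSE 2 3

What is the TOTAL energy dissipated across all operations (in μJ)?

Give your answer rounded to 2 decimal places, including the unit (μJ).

Initial: C1(5μF, Q=19μC, V=3.80V), C2(2μF, Q=11μC, V=5.50V), C3(5μF, Q=3μC, V=0.60V)
Op 1: GROUND 3: Q3=0; energy lost=0.900
Op 2: GROUND 1: Q1=0; energy lost=36.100
Op 3: CLOSE 2-3: Q_total=11.00, C_total=7.00, V=1.57; Q2=3.14, Q3=7.86; dissipated=21.607
Op 4: CLOSE 2-3: Q_total=11.00, C_total=7.00, V=1.57; Q2=3.14, Q3=7.86; dissipated=0.000
Total dissipated: 58.607 μJ

Answer: 58.61 μJ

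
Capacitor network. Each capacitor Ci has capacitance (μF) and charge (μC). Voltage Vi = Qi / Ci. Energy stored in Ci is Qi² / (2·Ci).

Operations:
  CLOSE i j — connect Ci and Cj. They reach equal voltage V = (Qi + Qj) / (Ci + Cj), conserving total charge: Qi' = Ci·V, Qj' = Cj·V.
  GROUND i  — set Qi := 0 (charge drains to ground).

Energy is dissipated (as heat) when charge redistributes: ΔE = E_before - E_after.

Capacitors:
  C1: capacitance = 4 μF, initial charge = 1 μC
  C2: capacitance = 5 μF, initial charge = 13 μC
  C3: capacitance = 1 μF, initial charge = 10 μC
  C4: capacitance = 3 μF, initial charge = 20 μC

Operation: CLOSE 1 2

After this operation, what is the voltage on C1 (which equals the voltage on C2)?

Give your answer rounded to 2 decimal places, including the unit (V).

Answer: 1.56 V

Derivation:
Initial: C1(4μF, Q=1μC, V=0.25V), C2(5μF, Q=13μC, V=2.60V), C3(1μF, Q=10μC, V=10.00V), C4(3μF, Q=20μC, V=6.67V)
Op 1: CLOSE 1-2: Q_total=14.00, C_total=9.00, V=1.56; Q1=6.22, Q2=7.78; dissipated=6.136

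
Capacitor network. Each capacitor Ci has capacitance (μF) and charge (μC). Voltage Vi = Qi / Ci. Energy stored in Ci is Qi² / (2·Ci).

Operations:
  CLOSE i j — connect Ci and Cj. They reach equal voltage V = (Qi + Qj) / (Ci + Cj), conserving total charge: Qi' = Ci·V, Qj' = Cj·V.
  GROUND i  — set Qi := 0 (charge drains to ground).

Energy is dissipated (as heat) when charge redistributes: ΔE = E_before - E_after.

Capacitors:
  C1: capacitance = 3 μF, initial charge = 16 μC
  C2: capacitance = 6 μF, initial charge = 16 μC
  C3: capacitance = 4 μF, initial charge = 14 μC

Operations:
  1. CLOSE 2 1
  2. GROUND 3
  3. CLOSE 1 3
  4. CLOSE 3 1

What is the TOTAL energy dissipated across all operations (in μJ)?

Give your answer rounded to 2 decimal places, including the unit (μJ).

Answer: 42.45 μJ

Derivation:
Initial: C1(3μF, Q=16μC, V=5.33V), C2(6μF, Q=16μC, V=2.67V), C3(4μF, Q=14μC, V=3.50V)
Op 1: CLOSE 2-1: Q_total=32.00, C_total=9.00, V=3.56; Q2=21.33, Q1=10.67; dissipated=7.111
Op 2: GROUND 3: Q3=0; energy lost=24.500
Op 3: CLOSE 1-3: Q_total=10.67, C_total=7.00, V=1.52; Q1=4.57, Q3=6.10; dissipated=10.836
Op 4: CLOSE 3-1: Q_total=10.67, C_total=7.00, V=1.52; Q3=6.10, Q1=4.57; dissipated=0.000
Total dissipated: 42.447 μJ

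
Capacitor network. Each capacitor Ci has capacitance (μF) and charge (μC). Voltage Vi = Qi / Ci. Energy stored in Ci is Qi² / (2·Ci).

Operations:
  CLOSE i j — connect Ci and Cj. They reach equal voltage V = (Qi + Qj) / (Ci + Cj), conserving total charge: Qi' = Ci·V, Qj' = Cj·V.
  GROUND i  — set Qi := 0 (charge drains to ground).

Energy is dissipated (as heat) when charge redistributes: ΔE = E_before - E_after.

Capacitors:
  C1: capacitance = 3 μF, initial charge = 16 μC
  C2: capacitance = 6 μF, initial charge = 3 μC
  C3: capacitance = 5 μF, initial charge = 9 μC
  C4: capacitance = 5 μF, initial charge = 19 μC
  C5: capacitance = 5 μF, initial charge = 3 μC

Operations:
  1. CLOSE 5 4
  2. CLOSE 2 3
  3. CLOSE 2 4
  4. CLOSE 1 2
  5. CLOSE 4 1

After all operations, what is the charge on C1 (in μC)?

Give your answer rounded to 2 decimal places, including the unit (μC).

Initial: C1(3μF, Q=16μC, V=5.33V), C2(6μF, Q=3μC, V=0.50V), C3(5μF, Q=9μC, V=1.80V), C4(5μF, Q=19μC, V=3.80V), C5(5μF, Q=3μC, V=0.60V)
Op 1: CLOSE 5-4: Q_total=22.00, C_total=10.00, V=2.20; Q5=11.00, Q4=11.00; dissipated=12.800
Op 2: CLOSE 2-3: Q_total=12.00, C_total=11.00, V=1.09; Q2=6.55, Q3=5.45; dissipated=2.305
Op 3: CLOSE 2-4: Q_total=17.55, C_total=11.00, V=1.60; Q2=9.57, Q4=7.98; dissipated=1.677
Op 4: CLOSE 1-2: Q_total=25.57, C_total=9.00, V=2.84; Q1=8.52, Q2=17.05; dissipated=13.975
Op 5: CLOSE 4-1: Q_total=16.50, C_total=8.00, V=2.06; Q4=10.31, Q1=6.19; dissipated=1.456
Final charges: Q1=6.19, Q2=17.05, Q3=5.45, Q4=10.31, Q5=11.00

Answer: 6.19 μC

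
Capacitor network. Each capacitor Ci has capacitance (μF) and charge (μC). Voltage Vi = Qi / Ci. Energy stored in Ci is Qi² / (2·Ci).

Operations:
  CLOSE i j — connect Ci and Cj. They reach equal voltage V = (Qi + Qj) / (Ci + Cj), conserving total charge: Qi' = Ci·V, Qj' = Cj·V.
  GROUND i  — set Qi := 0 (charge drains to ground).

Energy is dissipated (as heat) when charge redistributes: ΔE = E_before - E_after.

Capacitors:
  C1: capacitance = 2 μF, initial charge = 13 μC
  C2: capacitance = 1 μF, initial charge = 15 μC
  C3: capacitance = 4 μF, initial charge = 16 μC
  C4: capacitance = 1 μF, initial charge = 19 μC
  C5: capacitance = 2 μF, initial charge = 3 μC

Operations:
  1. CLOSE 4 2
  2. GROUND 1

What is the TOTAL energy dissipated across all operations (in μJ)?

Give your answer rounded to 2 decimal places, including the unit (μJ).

Answer: 46.25 μJ

Derivation:
Initial: C1(2μF, Q=13μC, V=6.50V), C2(1μF, Q=15μC, V=15.00V), C3(4μF, Q=16μC, V=4.00V), C4(1μF, Q=19μC, V=19.00V), C5(2μF, Q=3μC, V=1.50V)
Op 1: CLOSE 4-2: Q_total=34.00, C_total=2.00, V=17.00; Q4=17.00, Q2=17.00; dissipated=4.000
Op 2: GROUND 1: Q1=0; energy lost=42.250
Total dissipated: 46.250 μJ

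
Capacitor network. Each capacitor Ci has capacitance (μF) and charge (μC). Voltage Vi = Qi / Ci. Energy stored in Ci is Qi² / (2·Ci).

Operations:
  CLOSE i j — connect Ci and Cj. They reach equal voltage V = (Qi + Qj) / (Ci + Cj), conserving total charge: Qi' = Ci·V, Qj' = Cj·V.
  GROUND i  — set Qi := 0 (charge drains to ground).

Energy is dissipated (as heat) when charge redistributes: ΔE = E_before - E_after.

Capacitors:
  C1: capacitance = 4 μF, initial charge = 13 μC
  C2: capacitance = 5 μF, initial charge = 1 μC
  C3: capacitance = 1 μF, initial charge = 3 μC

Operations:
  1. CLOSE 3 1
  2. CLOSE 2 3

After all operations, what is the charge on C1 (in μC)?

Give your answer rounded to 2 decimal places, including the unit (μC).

Initial: C1(4μF, Q=13μC, V=3.25V), C2(5μF, Q=1μC, V=0.20V), C3(1μF, Q=3μC, V=3.00V)
Op 1: CLOSE 3-1: Q_total=16.00, C_total=5.00, V=3.20; Q3=3.20, Q1=12.80; dissipated=0.025
Op 2: CLOSE 2-3: Q_total=4.20, C_total=6.00, V=0.70; Q2=3.50, Q3=0.70; dissipated=3.750
Final charges: Q1=12.80, Q2=3.50, Q3=0.70

Answer: 12.80 μC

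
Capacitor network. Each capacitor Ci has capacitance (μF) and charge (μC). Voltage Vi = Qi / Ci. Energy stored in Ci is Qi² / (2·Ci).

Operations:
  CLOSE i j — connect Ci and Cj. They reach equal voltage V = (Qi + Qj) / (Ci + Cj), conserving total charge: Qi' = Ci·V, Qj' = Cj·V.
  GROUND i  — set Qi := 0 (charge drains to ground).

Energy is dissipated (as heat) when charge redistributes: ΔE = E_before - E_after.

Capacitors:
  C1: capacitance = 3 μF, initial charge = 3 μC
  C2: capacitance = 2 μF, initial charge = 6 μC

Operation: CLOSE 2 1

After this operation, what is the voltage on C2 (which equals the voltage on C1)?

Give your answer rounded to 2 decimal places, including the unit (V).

Initial: C1(3μF, Q=3μC, V=1.00V), C2(2μF, Q=6μC, V=3.00V)
Op 1: CLOSE 2-1: Q_total=9.00, C_total=5.00, V=1.80; Q2=3.60, Q1=5.40; dissipated=2.400

Answer: 1.80 V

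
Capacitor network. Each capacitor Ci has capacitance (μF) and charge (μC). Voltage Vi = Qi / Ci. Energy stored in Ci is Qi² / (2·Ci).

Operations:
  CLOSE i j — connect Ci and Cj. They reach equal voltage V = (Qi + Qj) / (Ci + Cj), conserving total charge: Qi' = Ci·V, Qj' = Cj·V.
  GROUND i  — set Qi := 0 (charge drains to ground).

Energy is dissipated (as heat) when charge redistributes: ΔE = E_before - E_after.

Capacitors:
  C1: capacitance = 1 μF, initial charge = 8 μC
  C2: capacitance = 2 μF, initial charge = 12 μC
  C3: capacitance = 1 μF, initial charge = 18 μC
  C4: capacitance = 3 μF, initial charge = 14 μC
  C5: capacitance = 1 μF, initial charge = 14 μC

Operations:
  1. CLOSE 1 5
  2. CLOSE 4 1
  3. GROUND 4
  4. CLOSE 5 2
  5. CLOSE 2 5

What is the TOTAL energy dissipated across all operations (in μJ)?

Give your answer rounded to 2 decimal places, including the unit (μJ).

Answer: 90.97 μJ

Derivation:
Initial: C1(1μF, Q=8μC, V=8.00V), C2(2μF, Q=12μC, V=6.00V), C3(1μF, Q=18μC, V=18.00V), C4(3μF, Q=14μC, V=4.67V), C5(1μF, Q=14μC, V=14.00V)
Op 1: CLOSE 1-5: Q_total=22.00, C_total=2.00, V=11.00; Q1=11.00, Q5=11.00; dissipated=9.000
Op 2: CLOSE 4-1: Q_total=25.00, C_total=4.00, V=6.25; Q4=18.75, Q1=6.25; dissipated=15.042
Op 3: GROUND 4: Q4=0; energy lost=58.594
Op 4: CLOSE 5-2: Q_total=23.00, C_total=3.00, V=7.67; Q5=7.67, Q2=15.33; dissipated=8.333
Op 5: CLOSE 2-5: Q_total=23.00, C_total=3.00, V=7.67; Q2=15.33, Q5=7.67; dissipated=0.000
Total dissipated: 90.969 μJ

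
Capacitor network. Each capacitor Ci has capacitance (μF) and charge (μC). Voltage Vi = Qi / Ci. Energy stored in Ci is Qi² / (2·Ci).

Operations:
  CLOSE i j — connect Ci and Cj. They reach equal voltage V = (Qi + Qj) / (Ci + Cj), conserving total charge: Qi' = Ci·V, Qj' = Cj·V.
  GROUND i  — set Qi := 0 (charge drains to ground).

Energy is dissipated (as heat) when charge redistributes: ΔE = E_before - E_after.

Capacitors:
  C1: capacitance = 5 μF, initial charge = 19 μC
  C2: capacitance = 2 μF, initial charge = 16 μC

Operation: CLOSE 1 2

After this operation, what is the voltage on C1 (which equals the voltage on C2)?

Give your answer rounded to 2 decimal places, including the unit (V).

Answer: 5.00 V

Derivation:
Initial: C1(5μF, Q=19μC, V=3.80V), C2(2μF, Q=16μC, V=8.00V)
Op 1: CLOSE 1-2: Q_total=35.00, C_total=7.00, V=5.00; Q1=25.00, Q2=10.00; dissipated=12.600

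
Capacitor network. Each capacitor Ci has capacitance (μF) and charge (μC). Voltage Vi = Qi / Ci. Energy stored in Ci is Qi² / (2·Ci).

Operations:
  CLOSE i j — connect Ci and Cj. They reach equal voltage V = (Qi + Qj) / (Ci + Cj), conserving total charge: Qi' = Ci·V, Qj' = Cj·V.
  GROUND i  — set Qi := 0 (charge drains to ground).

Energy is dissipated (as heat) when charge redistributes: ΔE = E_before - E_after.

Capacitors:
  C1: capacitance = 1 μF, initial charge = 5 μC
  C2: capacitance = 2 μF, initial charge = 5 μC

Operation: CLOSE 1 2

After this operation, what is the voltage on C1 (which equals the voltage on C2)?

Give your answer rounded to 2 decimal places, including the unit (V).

Answer: 3.33 V

Derivation:
Initial: C1(1μF, Q=5μC, V=5.00V), C2(2μF, Q=5μC, V=2.50V)
Op 1: CLOSE 1-2: Q_total=10.00, C_total=3.00, V=3.33; Q1=3.33, Q2=6.67; dissipated=2.083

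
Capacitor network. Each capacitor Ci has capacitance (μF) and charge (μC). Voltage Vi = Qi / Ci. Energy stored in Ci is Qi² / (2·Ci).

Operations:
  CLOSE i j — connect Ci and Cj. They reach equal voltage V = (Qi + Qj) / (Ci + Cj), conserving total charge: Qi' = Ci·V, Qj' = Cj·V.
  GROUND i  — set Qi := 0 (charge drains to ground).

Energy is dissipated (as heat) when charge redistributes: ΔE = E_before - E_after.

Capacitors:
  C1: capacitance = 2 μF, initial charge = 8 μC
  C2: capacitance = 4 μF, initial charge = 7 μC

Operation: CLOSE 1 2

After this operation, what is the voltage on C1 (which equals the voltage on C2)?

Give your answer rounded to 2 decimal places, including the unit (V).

Answer: 2.50 V

Derivation:
Initial: C1(2μF, Q=8μC, V=4.00V), C2(4μF, Q=7μC, V=1.75V)
Op 1: CLOSE 1-2: Q_total=15.00, C_total=6.00, V=2.50; Q1=5.00, Q2=10.00; dissipated=3.375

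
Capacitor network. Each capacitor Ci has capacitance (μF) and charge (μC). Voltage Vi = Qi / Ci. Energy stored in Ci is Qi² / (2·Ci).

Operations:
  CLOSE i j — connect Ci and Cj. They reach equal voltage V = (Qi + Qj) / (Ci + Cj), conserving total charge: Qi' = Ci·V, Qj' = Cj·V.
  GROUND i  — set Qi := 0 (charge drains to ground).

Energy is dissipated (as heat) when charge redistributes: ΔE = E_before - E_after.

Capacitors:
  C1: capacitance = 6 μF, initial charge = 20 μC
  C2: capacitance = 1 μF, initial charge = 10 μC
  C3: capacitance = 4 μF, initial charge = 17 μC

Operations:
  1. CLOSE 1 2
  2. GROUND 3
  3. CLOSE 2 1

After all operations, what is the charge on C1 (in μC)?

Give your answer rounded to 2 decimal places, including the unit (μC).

Initial: C1(6μF, Q=20μC, V=3.33V), C2(1μF, Q=10μC, V=10.00V), C3(4μF, Q=17μC, V=4.25V)
Op 1: CLOSE 1-2: Q_total=30.00, C_total=7.00, V=4.29; Q1=25.71, Q2=4.29; dissipated=19.048
Op 2: GROUND 3: Q3=0; energy lost=36.125
Op 3: CLOSE 2-1: Q_total=30.00, C_total=7.00, V=4.29; Q2=4.29, Q1=25.71; dissipated=0.000
Final charges: Q1=25.71, Q2=4.29, Q3=0.00

Answer: 25.71 μC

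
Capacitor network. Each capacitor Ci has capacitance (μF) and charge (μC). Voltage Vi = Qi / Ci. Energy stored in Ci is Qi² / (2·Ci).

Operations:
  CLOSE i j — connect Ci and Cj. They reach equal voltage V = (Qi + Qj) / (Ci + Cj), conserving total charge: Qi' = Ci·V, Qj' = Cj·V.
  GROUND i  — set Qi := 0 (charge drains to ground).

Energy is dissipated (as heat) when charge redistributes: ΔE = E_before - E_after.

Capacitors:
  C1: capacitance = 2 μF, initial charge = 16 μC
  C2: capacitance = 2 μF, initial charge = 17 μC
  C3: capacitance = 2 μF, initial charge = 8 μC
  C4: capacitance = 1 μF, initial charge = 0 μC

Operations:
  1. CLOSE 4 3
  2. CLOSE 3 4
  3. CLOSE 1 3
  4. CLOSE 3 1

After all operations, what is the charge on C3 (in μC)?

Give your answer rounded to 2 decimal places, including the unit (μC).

Initial: C1(2μF, Q=16μC, V=8.00V), C2(2μF, Q=17μC, V=8.50V), C3(2μF, Q=8μC, V=4.00V), C4(1μF, Q=0μC, V=0.00V)
Op 1: CLOSE 4-3: Q_total=8.00, C_total=3.00, V=2.67; Q4=2.67, Q3=5.33; dissipated=5.333
Op 2: CLOSE 3-4: Q_total=8.00, C_total=3.00, V=2.67; Q3=5.33, Q4=2.67; dissipated=0.000
Op 3: CLOSE 1-3: Q_total=21.33, C_total=4.00, V=5.33; Q1=10.67, Q3=10.67; dissipated=14.222
Op 4: CLOSE 3-1: Q_total=21.33, C_total=4.00, V=5.33; Q3=10.67, Q1=10.67; dissipated=0.000
Final charges: Q1=10.67, Q2=17.00, Q3=10.67, Q4=2.67

Answer: 10.67 μC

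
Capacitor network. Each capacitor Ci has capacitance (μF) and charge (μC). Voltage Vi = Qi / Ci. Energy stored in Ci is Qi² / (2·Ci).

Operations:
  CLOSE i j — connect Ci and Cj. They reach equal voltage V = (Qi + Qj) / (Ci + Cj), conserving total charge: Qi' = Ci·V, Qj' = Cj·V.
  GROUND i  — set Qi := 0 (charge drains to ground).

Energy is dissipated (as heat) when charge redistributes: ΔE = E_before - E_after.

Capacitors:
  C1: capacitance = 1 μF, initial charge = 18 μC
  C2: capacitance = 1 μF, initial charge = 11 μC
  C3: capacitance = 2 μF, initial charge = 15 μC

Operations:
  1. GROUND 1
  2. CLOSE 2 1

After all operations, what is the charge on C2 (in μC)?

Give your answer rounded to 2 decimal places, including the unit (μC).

Answer: 5.50 μC

Derivation:
Initial: C1(1μF, Q=18μC, V=18.00V), C2(1μF, Q=11μC, V=11.00V), C3(2μF, Q=15μC, V=7.50V)
Op 1: GROUND 1: Q1=0; energy lost=162.000
Op 2: CLOSE 2-1: Q_total=11.00, C_total=2.00, V=5.50; Q2=5.50, Q1=5.50; dissipated=30.250
Final charges: Q1=5.50, Q2=5.50, Q3=15.00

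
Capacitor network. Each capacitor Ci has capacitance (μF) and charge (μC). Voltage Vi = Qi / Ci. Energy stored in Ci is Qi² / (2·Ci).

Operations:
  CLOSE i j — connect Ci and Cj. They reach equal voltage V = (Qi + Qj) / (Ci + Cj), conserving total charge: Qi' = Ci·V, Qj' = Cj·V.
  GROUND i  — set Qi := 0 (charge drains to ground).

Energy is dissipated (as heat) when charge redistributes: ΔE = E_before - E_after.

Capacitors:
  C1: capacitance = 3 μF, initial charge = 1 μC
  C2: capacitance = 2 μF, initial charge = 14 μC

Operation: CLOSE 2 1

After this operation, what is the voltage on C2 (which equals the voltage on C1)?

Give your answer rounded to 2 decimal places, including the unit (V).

Initial: C1(3μF, Q=1μC, V=0.33V), C2(2μF, Q=14μC, V=7.00V)
Op 1: CLOSE 2-1: Q_total=15.00, C_total=5.00, V=3.00; Q2=6.00, Q1=9.00; dissipated=26.667

Answer: 3.00 V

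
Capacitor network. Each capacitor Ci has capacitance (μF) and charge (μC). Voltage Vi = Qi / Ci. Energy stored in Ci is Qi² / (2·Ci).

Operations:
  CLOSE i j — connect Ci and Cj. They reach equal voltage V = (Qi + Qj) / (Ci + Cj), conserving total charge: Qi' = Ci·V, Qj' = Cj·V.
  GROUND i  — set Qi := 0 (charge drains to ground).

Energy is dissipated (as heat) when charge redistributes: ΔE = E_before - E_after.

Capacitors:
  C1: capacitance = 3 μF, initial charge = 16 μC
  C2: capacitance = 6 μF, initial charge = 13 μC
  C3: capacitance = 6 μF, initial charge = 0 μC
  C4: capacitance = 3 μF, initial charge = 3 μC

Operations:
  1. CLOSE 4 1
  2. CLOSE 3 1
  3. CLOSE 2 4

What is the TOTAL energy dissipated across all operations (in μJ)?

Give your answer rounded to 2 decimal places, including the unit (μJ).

Answer: 25.11 μJ

Derivation:
Initial: C1(3μF, Q=16μC, V=5.33V), C2(6μF, Q=13μC, V=2.17V), C3(6μF, Q=0μC, V=0.00V), C4(3μF, Q=3μC, V=1.00V)
Op 1: CLOSE 4-1: Q_total=19.00, C_total=6.00, V=3.17; Q4=9.50, Q1=9.50; dissipated=14.083
Op 2: CLOSE 3-1: Q_total=9.50, C_total=9.00, V=1.06; Q3=6.33, Q1=3.17; dissipated=10.028
Op 3: CLOSE 2-4: Q_total=22.50, C_total=9.00, V=2.50; Q2=15.00, Q4=7.50; dissipated=1.000
Total dissipated: 25.111 μJ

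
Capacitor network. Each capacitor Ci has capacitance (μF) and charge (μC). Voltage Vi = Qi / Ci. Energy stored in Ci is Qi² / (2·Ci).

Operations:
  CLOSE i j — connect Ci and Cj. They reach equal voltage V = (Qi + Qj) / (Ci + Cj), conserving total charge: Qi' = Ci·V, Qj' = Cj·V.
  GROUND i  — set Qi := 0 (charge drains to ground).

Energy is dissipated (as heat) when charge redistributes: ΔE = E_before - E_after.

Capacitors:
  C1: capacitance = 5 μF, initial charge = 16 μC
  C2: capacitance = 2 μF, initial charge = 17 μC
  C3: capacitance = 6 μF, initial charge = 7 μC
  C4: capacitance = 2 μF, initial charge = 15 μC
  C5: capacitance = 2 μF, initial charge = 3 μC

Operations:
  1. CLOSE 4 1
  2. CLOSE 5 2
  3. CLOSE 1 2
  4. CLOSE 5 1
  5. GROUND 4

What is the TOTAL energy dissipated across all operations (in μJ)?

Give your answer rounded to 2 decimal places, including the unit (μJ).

Answer: 57.67 μJ

Derivation:
Initial: C1(5μF, Q=16μC, V=3.20V), C2(2μF, Q=17μC, V=8.50V), C3(6μF, Q=7μC, V=1.17V), C4(2μF, Q=15μC, V=7.50V), C5(2μF, Q=3μC, V=1.50V)
Op 1: CLOSE 4-1: Q_total=31.00, C_total=7.00, V=4.43; Q4=8.86, Q1=22.14; dissipated=13.207
Op 2: CLOSE 5-2: Q_total=20.00, C_total=4.00, V=5.00; Q5=10.00, Q2=10.00; dissipated=24.500
Op 3: CLOSE 1-2: Q_total=32.14, C_total=7.00, V=4.59; Q1=22.96, Q2=9.18; dissipated=0.233
Op 4: CLOSE 5-1: Q_total=32.96, C_total=7.00, V=4.71; Q5=9.42, Q1=23.54; dissipated=0.119
Op 5: GROUND 4: Q4=0; energy lost=19.612
Total dissipated: 57.672 μJ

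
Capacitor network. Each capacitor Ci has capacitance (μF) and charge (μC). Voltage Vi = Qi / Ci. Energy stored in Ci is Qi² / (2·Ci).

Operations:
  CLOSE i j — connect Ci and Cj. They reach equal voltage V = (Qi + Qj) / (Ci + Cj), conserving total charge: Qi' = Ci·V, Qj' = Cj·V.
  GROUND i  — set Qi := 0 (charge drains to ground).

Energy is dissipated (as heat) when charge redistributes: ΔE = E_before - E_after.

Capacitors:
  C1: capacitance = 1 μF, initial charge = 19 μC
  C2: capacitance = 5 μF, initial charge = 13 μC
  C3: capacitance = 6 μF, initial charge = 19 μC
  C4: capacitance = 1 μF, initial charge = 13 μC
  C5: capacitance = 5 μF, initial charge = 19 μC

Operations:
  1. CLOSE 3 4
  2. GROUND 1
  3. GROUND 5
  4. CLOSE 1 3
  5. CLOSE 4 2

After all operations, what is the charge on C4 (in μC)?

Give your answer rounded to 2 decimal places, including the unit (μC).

Answer: 2.93 μC

Derivation:
Initial: C1(1μF, Q=19μC, V=19.00V), C2(5μF, Q=13μC, V=2.60V), C3(6μF, Q=19μC, V=3.17V), C4(1μF, Q=13μC, V=13.00V), C5(5μF, Q=19μC, V=3.80V)
Op 1: CLOSE 3-4: Q_total=32.00, C_total=7.00, V=4.57; Q3=27.43, Q4=4.57; dissipated=41.440
Op 2: GROUND 1: Q1=0; energy lost=180.500
Op 3: GROUND 5: Q5=0; energy lost=36.100
Op 4: CLOSE 1-3: Q_total=27.43, C_total=7.00, V=3.92; Q1=3.92, Q3=23.51; dissipated=8.956
Op 5: CLOSE 4-2: Q_total=17.57, C_total=6.00, V=2.93; Q4=2.93, Q2=14.64; dissipated=1.619
Final charges: Q1=3.92, Q2=14.64, Q3=23.51, Q4=2.93, Q5=0.00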